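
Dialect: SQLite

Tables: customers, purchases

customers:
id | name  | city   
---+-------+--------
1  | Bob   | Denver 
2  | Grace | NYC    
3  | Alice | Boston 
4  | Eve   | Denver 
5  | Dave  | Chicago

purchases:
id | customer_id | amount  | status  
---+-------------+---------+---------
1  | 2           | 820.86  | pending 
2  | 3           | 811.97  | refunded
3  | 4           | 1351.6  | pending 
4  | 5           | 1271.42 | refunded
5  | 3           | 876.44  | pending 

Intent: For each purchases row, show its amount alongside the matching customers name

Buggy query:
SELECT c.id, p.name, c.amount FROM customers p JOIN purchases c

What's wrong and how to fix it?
Bug: JOIN with no ON clause produces a cartesian product; every purchases row pairs with every customers row

Fix: Add ON c.customer_id = p.id to the JOIN

Corrected query:
SELECT c.id, p.name, c.amount FROM customers p JOIN purchases c ON c.customer_id = p.id

Result:
id | name  | amount 
---+-------+--------
1  | Grace | 820.86 
2  | Alice | 811.97 
3  | Eve   | 1351.6 
4  | Dave  | 1271.42
5  | Alice | 876.44 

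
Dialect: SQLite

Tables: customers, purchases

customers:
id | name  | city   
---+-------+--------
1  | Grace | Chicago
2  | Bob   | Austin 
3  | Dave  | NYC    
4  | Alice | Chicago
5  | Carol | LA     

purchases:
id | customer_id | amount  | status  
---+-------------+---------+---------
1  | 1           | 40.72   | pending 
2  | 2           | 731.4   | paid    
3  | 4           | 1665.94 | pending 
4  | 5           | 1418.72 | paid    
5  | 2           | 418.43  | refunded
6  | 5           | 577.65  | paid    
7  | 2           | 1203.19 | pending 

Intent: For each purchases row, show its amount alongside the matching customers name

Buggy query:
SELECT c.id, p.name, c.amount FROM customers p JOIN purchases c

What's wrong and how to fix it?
Bug: Missing join condition: each purchases row is matched to all customers rows instead of just its own

Fix: Add ON c.customer_id = p.id to the JOIN

Corrected query:
SELECT c.id, p.name, c.amount FROM customers p JOIN purchases c ON c.customer_id = p.id

Result:
id | name  | amount 
---+-------+--------
1  | Grace | 40.72  
2  | Bob   | 731.4  
3  | Alice | 1665.94
4  | Carol | 1418.72
5  | Bob   | 418.43 
6  | Carol | 577.65 
7  | Bob   | 1203.19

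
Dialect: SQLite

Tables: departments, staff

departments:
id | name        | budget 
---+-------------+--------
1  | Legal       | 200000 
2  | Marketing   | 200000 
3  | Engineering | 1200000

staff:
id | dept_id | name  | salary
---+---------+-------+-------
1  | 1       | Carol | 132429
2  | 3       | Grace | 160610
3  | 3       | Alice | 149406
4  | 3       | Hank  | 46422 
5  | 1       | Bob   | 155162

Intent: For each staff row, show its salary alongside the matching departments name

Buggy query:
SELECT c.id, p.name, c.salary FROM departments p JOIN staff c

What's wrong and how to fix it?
Bug: JOIN with no ON clause produces a cartesian product; every staff row pairs with every departments row

Fix: Specify the join condition linking the foreign key to the parent id

Corrected query:
SELECT c.id, p.name, c.salary FROM departments p JOIN staff c ON c.dept_id = p.id

Result:
id | name        | salary
---+-------------+-------
1  | Legal       | 132429
2  | Engineering | 160610
3  | Engineering | 149406
4  | Engineering | 46422 
5  | Legal       | 155162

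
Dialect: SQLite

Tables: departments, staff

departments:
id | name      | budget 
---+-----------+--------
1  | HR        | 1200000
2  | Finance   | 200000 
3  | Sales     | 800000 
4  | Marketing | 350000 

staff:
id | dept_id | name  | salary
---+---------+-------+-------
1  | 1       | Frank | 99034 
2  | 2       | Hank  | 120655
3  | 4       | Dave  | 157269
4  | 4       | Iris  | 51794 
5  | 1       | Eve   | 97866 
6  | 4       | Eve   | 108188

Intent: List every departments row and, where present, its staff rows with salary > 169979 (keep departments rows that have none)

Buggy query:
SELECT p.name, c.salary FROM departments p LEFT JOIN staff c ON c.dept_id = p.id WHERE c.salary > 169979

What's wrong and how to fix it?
Bug: Filtering c.salary in WHERE discards the NULL rows produced by LEFT JOIN, turning it into an inner join

Fix: Move the right-table condition into the ON clause so unmatched parents are kept

Corrected query:
SELECT p.name, c.salary FROM departments p LEFT JOIN staff c ON c.dept_id = p.id AND c.salary > 169979

Result:
name      | salary
----------+-------
HR        | NULL  
Finance   | NULL  
Sales     | NULL  
Marketing | NULL  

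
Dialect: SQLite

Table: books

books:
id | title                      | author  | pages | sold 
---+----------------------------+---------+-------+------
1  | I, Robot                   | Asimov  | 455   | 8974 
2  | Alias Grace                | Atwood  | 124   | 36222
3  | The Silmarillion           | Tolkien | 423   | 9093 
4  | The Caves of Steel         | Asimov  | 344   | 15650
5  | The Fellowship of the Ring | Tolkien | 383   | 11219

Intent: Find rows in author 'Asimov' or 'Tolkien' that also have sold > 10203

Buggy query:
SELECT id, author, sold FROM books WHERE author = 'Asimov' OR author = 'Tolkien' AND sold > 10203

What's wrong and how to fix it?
Bug: Without parentheses, AND is evaluated before OR, so the sold filter only applies to the 'Tolkien' branch

Fix: Group the OR with parentheses (or use IN), then AND the threshold

Corrected query:
SELECT id, author, sold FROM books WHERE (author = 'Asimov' OR author = 'Tolkien') AND sold > 10203

Result:
id | author  | sold 
---+---------+------
4  | Asimov  | 15650
5  | Tolkien | 11219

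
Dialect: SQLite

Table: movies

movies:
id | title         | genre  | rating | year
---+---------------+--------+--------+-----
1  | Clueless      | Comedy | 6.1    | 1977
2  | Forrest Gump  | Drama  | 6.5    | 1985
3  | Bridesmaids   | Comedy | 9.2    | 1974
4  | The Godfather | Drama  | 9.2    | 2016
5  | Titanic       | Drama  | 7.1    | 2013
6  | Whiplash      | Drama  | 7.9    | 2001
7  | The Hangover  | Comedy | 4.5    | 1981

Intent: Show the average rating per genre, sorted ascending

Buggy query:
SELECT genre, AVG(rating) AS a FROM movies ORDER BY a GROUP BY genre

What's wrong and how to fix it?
Bug: ORDER BY appears before GROUP BY; SQL clause order requires GROUP BY first

Fix: Reorder: SELECT … FROM … GROUP BY … ORDER BY …

Corrected query:
SELECT genre, AVG(rating) AS a FROM movies GROUP BY genre ORDER BY a

Result:
genre  | a    
-------+------
Comedy | 6.6  
Drama  | 7.675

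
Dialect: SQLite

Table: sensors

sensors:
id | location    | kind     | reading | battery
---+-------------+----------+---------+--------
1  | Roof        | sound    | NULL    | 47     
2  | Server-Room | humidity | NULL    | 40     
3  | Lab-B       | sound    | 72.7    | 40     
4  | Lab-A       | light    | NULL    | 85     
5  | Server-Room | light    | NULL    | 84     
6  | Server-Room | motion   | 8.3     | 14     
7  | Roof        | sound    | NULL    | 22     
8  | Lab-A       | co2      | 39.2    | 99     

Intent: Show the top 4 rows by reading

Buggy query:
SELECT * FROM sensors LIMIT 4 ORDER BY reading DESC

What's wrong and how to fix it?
Bug: ORDER BY cannot follow LIMIT; LIMIT is the final clause

Fix: Swap the clauses: ORDER BY first, then LIMIT

Corrected query:
SELECT * FROM sensors ORDER BY reading DESC LIMIT 4

Result:
id | location    | kind   | reading | battery
---+-------------+--------+---------+--------
3  | Lab-B       | sound  | 72.7    | 40     
8  | Lab-A       | co2    | 39.2    | 99     
6  | Server-Room | motion | 8.3     | 14     
1  | Roof        | sound  | NULL    | 47     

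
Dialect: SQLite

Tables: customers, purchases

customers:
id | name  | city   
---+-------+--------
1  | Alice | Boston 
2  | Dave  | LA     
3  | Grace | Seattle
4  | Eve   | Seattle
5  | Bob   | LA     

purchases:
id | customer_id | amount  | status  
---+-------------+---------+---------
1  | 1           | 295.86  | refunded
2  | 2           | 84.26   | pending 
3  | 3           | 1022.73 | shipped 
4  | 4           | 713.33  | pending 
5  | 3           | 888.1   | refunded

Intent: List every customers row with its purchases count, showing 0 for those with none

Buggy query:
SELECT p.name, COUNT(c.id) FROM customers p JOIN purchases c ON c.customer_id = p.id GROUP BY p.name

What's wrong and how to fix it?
Bug: INNER JOIN drops customers rows that have no matching purchases rows

Fix: Switch to LEFT JOIN to retain unmatched parent rows

Corrected query:
SELECT p.name, COUNT(c.id) FROM customers p LEFT JOIN purchases c ON c.customer_id = p.id GROUP BY p.name

Result:
name  | COUNT(c.id)
------+------------
Alice | 1          
Bob   | 0          
Dave  | 1          
Eve   | 1          
Grace | 2          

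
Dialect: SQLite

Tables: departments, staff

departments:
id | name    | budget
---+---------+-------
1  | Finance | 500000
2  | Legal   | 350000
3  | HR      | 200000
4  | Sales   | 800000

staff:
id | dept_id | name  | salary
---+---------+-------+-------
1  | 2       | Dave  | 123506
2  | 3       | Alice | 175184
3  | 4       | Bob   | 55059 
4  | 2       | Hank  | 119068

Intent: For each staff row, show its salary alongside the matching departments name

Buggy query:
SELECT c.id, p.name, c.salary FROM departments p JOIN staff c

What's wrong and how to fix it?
Bug: JOIN with no ON clause produces a cartesian product; every staff row pairs with every departments row

Fix: Specify the join condition linking the foreign key to the parent id

Corrected query:
SELECT c.id, p.name, c.salary FROM departments p JOIN staff c ON c.dept_id = p.id

Result:
id | name  | salary
---+-------+-------
1  | Legal | 123506
2  | HR    | 175184
3  | Sales | 55059 
4  | Legal | 119068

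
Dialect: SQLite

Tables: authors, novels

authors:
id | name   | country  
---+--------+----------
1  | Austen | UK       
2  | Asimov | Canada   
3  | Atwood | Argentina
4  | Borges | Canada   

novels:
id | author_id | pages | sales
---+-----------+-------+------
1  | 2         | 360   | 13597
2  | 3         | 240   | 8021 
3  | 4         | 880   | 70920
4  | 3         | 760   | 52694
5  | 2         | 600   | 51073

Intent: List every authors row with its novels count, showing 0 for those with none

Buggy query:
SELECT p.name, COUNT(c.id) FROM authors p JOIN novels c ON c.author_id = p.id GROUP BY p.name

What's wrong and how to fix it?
Bug: INNER JOIN drops authors rows that have no matching novels rows

Fix: Switch to LEFT JOIN to retain unmatched parent rows

Corrected query:
SELECT p.name, COUNT(c.id) FROM authors p LEFT JOIN novels c ON c.author_id = p.id GROUP BY p.name

Result:
name   | COUNT(c.id)
-------+------------
Asimov | 2          
Atwood | 2          
Austen | 0          
Borges | 1          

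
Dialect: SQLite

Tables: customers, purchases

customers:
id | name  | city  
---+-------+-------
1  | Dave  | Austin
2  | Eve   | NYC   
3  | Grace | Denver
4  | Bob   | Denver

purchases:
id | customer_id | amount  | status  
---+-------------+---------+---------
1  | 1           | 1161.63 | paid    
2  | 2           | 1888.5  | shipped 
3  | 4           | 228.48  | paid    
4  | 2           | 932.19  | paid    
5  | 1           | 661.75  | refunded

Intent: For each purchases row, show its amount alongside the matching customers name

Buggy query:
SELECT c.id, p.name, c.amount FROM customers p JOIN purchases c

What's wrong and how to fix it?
Bug: Missing join condition: each purchases row is matched to all customers rows instead of just its own

Fix: Add ON c.customer_id = p.id to the JOIN

Corrected query:
SELECT c.id, p.name, c.amount FROM customers p JOIN purchases c ON c.customer_id = p.id

Result:
id | name | amount 
---+------+--------
1  | Dave | 1161.63
2  | Eve  | 1888.5 
3  | Bob  | 228.48 
4  | Eve  | 932.19 
5  | Dave | 661.75 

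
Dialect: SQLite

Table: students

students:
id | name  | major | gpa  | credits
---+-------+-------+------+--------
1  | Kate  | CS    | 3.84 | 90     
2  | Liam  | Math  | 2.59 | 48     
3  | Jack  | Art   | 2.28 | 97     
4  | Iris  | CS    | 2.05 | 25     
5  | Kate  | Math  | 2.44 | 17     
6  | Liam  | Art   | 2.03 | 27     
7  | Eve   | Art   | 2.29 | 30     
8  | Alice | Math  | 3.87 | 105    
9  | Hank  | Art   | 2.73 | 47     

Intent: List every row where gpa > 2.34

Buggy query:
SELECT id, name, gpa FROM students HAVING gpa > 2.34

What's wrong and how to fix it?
Bug: HAVING filters the output of aggregation, but this query has no GROUP BY and no aggregate functions, so SQLite rejects it (HAVING clause on a non-aggregate query); the condition here is per row

Fix: Replace HAVING with WHERE since the condition applies to individual rows

Corrected query:
SELECT id, name, gpa FROM students WHERE gpa > 2.34

Result:
id | name  | gpa 
---+-------+-----
1  | Kate  | 3.84
2  | Liam  | 2.59
5  | Kate  | 2.44
8  | Alice | 3.87
9  | Hank  | 2.73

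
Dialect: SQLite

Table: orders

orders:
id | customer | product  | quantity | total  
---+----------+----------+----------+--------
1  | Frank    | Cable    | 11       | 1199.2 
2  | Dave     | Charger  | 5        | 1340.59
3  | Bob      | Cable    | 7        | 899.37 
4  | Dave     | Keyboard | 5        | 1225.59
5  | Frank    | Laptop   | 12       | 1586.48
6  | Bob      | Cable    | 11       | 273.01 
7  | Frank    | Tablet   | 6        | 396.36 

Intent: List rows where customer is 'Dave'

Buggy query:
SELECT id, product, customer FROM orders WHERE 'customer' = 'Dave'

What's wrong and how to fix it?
Bug: 'customer' in single quotes is a string literal, not the column; the comparison is literal-vs-literal and never true

Fix: Reference the column as customer without single quotes

Corrected query:
SELECT id, product, customer FROM orders WHERE customer = 'Dave'

Result:
id | product  | customer
---+----------+---------
2  | Charger  | Dave    
4  | Keyboard | Dave    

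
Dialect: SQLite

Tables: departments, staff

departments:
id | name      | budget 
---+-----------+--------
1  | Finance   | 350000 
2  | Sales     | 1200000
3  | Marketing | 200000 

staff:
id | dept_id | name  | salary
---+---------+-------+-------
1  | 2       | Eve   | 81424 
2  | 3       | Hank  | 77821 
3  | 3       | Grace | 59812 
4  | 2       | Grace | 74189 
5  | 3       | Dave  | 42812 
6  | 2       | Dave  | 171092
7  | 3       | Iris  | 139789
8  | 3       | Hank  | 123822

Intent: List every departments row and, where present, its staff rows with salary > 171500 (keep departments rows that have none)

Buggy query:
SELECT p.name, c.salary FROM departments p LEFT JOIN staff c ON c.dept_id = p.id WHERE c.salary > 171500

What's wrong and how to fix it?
Bug: Filtering c.salary in WHERE discards the NULL rows produced by LEFT JOIN, turning it into an inner join

Fix: Put 'c.salary > 171500' in the JOIN's ON clause instead of WHERE

Corrected query:
SELECT p.name, c.salary FROM departments p LEFT JOIN staff c ON c.dept_id = p.id AND c.salary > 171500

Result:
name      | salary
----------+-------
Finance   | NULL  
Sales     | NULL  
Marketing | NULL  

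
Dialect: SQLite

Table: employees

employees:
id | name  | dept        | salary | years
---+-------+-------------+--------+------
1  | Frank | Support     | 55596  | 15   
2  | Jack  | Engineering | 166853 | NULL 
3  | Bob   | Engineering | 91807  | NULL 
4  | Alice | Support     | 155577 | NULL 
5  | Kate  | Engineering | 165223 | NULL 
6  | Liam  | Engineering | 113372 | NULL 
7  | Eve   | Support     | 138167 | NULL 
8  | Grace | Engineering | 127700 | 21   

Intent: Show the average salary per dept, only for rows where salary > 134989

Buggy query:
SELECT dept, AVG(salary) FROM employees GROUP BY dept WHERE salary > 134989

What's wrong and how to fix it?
Bug: Row-level WHERE must come before GROUP BY in the clause order

Fix: Place WHERE between FROM and GROUP BY

Corrected query:
SELECT dept, AVG(salary) FROM employees WHERE salary > 134989 GROUP BY dept

Result:
dept        | AVG(salary)
------------+------------
Engineering | 166038     
Support     | 146872     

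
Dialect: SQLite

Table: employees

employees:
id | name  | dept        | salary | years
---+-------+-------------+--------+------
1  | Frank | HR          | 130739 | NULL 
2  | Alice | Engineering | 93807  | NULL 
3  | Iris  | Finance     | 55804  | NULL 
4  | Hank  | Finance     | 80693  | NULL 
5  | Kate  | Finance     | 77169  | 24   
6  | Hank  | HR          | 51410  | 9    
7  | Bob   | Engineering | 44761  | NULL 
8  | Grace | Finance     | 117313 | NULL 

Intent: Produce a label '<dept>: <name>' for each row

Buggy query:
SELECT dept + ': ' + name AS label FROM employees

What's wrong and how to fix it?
Bug: SQLite uses || for string concatenation; + coerces text to numbers (yielding 0)

Fix: Use the || operator for string concatenation

Corrected query:
SELECT dept || ': ' || name AS label FROM employees

Result:
label             
------------------
HR: Frank         
Engineering: Alice
Finance: Iris     
Finance: Hank     
Finance: Kate     
HR: Hank          
Engineering: Bob  
Finance: Grace    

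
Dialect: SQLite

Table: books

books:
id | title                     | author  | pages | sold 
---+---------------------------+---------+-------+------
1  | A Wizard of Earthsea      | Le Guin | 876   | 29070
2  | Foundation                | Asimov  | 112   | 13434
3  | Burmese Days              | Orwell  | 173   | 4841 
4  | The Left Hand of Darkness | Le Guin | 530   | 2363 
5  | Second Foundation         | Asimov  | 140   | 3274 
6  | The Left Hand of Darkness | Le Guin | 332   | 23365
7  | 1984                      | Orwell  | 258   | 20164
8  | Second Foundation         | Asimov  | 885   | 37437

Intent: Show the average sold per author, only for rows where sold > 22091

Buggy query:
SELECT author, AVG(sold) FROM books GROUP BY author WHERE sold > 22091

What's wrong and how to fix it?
Bug: Row-level WHERE must come before GROUP BY in the clause order

Fix: Move the WHERE clause before GROUP BY

Corrected query:
SELECT author, AVG(sold) FROM books WHERE sold > 22091 GROUP BY author

Result:
author  | AVG(sold)
--------+----------
Asimov  | 37437    
Le Guin | 26217.5  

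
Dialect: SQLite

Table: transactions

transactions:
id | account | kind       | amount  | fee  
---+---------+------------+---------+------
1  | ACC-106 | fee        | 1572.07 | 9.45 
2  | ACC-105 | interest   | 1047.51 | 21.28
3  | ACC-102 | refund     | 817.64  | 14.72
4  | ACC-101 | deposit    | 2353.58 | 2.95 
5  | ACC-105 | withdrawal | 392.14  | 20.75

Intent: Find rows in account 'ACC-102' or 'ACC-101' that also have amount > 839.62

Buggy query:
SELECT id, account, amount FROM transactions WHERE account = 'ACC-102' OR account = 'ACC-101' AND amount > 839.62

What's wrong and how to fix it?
Bug: AND binds tighter than OR, so this parses as account = 'ACC-102' OR (account = 'ACC-101' AND amount > 839.62)

Fix: Add parentheses around the OR so the AND applies to both alternatives

Corrected query:
SELECT id, account, amount FROM transactions WHERE (account = 'ACC-102' OR account = 'ACC-101') AND amount > 839.62

Result:
id | account | amount 
---+---------+--------
4  | ACC-101 | 2353.58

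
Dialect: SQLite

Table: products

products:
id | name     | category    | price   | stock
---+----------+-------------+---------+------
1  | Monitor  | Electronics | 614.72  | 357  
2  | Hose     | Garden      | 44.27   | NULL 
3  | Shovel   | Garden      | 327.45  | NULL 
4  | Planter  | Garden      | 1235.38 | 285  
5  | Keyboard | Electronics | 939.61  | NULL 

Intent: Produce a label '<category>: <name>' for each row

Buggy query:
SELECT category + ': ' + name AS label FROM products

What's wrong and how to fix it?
Bug: '+' is numeric addition; on text columns SQLite converts them to 0 instead of concatenating

Fix: Replace + with || to concatenate text

Corrected query:
SELECT category || ': ' || name AS label FROM products

Result:
label                
---------------------
Electronics: Monitor 
Garden: Hose         
Garden: Shovel       
Garden: Planter      
Electronics: Keyboard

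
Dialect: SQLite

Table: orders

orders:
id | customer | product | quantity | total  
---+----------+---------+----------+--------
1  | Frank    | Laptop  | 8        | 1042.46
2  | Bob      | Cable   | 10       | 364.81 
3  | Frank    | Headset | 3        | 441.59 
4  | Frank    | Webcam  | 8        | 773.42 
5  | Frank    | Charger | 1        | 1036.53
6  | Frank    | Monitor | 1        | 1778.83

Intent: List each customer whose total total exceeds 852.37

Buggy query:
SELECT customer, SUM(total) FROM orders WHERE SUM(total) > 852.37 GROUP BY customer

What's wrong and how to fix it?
Bug: WHERE runs before GROUP BY, so aggregates aren't available there

Fix: Move the aggregate condition to a HAVING clause

Corrected query:
SELECT customer, SUM(total) FROM orders GROUP BY customer HAVING SUM(total) > 852.37

Result:
customer | SUM(total)
---------+-----------
Frank    | 5072.83   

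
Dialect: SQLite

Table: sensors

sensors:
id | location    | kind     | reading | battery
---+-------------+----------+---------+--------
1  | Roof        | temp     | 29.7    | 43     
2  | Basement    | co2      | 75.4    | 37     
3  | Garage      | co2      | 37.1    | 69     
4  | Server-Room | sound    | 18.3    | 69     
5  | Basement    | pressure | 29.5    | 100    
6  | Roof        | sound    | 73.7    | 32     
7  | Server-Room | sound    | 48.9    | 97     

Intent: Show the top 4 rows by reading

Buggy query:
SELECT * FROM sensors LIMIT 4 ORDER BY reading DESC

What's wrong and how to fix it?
Bug: LIMIT must come after ORDER BY

Fix: Sort with ORDER BY, then apply LIMIT

Corrected query:
SELECT * FROM sensors ORDER BY reading DESC LIMIT 4

Result:
id | location    | kind  | reading | battery
---+-------------+-------+---------+--------
2  | Basement    | co2   | 75.4    | 37     
6  | Roof        | sound | 73.7    | 32     
7  | Server-Room | sound | 48.9    | 97     
3  | Garage      | co2   | 37.1    | 69     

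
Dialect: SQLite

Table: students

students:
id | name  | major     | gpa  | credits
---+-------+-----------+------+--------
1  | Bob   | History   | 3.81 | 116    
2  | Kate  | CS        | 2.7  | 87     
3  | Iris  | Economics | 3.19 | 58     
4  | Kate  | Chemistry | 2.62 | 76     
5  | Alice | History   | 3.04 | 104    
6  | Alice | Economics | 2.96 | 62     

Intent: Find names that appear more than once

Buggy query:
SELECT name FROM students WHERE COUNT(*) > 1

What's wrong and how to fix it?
Bug: WHERE can't reference COUNT(*); aggregates are computed after WHERE

Fix: Group first, then use HAVING for the count condition

Corrected query:
SELECT name FROM students GROUP BY name HAVING COUNT(*) > 1

Result:
name 
-----
Alice
Kate 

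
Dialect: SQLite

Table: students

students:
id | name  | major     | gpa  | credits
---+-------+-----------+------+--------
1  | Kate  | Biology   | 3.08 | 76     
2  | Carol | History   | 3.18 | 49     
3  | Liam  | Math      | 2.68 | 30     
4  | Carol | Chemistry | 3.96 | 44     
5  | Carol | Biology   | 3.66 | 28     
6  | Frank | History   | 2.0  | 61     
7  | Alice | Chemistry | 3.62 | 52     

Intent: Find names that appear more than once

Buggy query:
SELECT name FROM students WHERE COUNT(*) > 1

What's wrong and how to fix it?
Bug: COUNT(*) is an aggregate and cannot be used in WHERE

Fix: GROUP BY name, then filter groups with HAVING COUNT(*) > 1

Corrected query:
SELECT name FROM students GROUP BY name HAVING COUNT(*) > 1

Result:
name 
-----
Carol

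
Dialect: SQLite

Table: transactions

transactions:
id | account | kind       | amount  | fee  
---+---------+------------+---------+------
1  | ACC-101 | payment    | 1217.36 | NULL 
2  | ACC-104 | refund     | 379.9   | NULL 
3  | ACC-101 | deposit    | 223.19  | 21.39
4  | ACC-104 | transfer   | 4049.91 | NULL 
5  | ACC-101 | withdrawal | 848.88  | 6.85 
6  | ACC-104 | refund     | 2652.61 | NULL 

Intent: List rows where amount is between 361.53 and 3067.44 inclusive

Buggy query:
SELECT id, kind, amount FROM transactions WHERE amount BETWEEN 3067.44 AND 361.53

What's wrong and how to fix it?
Bug: The bounds are reversed; BETWEEN a AND b requires a <= b to match anything

Fix: Write BETWEEN 361.53 AND 3067.44

Corrected query:
SELECT id, kind, amount FROM transactions WHERE amount BETWEEN 361.53 AND 3067.44

Result:
id | kind       | amount 
---+------------+--------
1  | payment    | 1217.36
2  | refund     | 379.9  
5  | withdrawal | 848.88 
6  | refund     | 2652.61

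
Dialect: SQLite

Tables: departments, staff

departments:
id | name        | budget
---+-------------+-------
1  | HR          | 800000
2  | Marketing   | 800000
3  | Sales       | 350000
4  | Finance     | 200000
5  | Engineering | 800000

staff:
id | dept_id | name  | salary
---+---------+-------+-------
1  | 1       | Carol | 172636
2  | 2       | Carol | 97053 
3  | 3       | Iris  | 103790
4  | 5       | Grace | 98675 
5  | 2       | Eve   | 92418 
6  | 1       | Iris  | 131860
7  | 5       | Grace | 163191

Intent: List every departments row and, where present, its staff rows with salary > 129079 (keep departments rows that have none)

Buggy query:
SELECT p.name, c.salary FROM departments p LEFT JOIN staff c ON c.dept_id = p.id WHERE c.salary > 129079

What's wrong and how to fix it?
Bug: Filtering c.salary in WHERE discards the NULL rows produced by LEFT JOIN, turning it into an inner join

Fix: Move the right-table condition into the ON clause so unmatched parents are kept

Corrected query:
SELECT p.name, c.salary FROM departments p LEFT JOIN staff c ON c.dept_id = p.id AND c.salary > 129079

Result:
name        | salary
------------+-------
HR          | 131860
HR          | 172636
Marketing   | NULL  
Sales       | NULL  
Finance     | NULL  
Engineering | 163191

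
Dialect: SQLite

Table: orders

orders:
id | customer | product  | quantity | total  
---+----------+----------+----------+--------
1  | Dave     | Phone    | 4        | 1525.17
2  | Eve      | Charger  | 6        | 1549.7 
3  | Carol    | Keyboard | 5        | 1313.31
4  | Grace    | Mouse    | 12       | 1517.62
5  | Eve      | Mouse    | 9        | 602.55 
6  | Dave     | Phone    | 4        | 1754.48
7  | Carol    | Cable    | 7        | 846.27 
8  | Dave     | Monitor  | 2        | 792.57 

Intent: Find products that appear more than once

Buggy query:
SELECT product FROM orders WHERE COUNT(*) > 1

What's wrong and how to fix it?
Bug: COUNT(*) is an aggregate and cannot be used in WHERE

Fix: GROUP BY product, then filter groups with HAVING COUNT(*) > 1

Corrected query:
SELECT product FROM orders GROUP BY product HAVING COUNT(*) > 1

Result:
product
-------
Mouse  
Phone  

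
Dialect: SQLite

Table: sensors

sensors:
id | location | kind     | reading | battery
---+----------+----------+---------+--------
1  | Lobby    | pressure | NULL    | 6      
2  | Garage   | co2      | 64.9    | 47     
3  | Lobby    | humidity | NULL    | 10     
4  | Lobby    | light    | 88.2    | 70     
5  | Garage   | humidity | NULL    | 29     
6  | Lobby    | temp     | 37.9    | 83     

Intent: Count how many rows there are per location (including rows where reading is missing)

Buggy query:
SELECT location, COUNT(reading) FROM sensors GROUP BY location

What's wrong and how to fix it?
Bug: COUNT(column) counts non-NULL values only; rows with NULL reading aren't counted

Fix: Replace COUNT(reading) with COUNT(*)

Corrected query:
SELECT location, COUNT(*) FROM sensors GROUP BY location

Result:
location | COUNT(*)
---------+---------
Garage   | 2       
Lobby    | 4       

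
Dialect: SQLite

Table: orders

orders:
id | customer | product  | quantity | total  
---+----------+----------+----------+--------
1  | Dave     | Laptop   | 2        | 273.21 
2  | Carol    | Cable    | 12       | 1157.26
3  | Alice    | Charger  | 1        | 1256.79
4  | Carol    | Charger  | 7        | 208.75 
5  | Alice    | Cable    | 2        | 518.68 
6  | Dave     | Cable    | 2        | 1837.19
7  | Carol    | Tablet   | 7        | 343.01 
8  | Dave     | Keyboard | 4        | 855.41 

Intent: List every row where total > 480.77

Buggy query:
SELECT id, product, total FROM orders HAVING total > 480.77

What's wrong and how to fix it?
Bug: This is a non-aggregate query (no GROUP BY, no aggregates), so in SQLite the HAVING clause is invalid here; a row-level condition belongs in WHERE

Fix: Replace HAVING with WHERE since the condition applies to individual rows

Corrected query:
SELECT id, product, total FROM orders WHERE total > 480.77

Result:
id | product  | total  
---+----------+--------
2  | Cable    | 1157.26
3  | Charger  | 1256.79
5  | Cable    | 518.68 
6  | Cable    | 1837.19
8  | Keyboard | 855.41 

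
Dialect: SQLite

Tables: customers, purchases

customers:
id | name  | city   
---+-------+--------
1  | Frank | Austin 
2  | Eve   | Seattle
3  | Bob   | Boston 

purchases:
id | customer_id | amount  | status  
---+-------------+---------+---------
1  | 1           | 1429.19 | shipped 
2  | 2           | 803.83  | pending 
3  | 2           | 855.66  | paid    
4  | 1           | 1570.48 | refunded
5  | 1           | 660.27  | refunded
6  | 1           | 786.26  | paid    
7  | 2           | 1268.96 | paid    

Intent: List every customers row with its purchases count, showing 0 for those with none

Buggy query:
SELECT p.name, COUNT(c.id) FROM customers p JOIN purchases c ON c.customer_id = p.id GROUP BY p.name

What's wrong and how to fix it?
Bug: INNER JOIN drops customers rows that have no matching purchases rows

Fix: Switch to LEFT JOIN to retain unmatched parent rows

Corrected query:
SELECT p.name, COUNT(c.id) FROM customers p LEFT JOIN purchases c ON c.customer_id = p.id GROUP BY p.name

Result:
name  | COUNT(c.id)
------+------------
Bob   | 0          
Eve   | 3          
Frank | 4          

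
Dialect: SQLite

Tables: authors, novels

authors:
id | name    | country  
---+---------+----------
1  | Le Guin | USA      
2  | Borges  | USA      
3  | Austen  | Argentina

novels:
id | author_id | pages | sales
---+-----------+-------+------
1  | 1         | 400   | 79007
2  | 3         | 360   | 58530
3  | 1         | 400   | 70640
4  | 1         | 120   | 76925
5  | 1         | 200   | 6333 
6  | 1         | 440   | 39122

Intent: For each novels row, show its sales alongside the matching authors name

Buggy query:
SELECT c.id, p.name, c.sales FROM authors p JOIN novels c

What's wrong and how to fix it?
Bug: Missing join condition: each novels row is matched to all authors rows instead of just its own

Fix: Specify the join condition linking the foreign key to the parent id

Corrected query:
SELECT c.id, p.name, c.sales FROM authors p JOIN novels c ON c.author_id = p.id

Result:
id | name    | sales
---+---------+------
1  | Le Guin | 79007
2  | Austen  | 58530
3  | Le Guin | 70640
4  | Le Guin | 76925
5  | Le Guin | 6333 
6  | Le Guin | 39122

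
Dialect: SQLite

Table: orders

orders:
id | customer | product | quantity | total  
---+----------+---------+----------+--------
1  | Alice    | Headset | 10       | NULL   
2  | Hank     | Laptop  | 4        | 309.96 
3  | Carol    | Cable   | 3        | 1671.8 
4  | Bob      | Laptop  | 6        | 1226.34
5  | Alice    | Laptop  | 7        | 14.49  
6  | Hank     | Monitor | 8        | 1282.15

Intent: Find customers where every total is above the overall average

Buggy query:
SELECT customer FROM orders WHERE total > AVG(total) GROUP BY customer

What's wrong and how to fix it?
Bug: WHERE evaluates per row before aggregation, so AVG() is unavailable

Fix: Compute the overall average in a scalar subquery and compare each group's MIN against it in HAVING

Corrected query:
SELECT customer FROM orders GROUP BY customer HAVING MIN(total) > (SELECT AVG(total) FROM orders)

Result:
customer
--------
Bob     
Carol   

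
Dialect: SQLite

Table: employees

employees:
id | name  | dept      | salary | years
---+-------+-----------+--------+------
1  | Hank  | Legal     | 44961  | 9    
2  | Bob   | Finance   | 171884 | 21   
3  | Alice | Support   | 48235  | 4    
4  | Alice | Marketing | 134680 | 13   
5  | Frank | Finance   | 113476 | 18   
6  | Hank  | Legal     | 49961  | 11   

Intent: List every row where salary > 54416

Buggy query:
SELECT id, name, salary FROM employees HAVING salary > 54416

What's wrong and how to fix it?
Bug: This is a non-aggregate query (no GROUP BY, no aggregates), so in SQLite the HAVING clause is invalid here; a row-level condition belongs in WHERE

Fix: Replace HAVING with WHERE since the condition applies to individual rows

Corrected query:
SELECT id, name, salary FROM employees WHERE salary > 54416

Result:
id | name  | salary
---+-------+-------
2  | Bob   | 171884
4  | Alice | 134680
5  | Frank | 113476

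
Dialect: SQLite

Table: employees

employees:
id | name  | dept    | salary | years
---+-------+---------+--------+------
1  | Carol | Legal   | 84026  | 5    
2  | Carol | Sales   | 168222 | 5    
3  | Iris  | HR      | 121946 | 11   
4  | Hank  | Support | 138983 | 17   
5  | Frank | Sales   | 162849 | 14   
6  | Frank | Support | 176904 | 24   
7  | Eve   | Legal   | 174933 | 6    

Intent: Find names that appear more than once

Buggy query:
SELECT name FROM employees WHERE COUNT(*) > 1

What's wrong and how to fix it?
Bug: WHERE can't reference COUNT(*); aggregates are computed after WHERE

Fix: Group first, then use HAVING for the count condition

Corrected query:
SELECT name FROM employees GROUP BY name HAVING COUNT(*) > 1

Result:
name 
-----
Carol
Frank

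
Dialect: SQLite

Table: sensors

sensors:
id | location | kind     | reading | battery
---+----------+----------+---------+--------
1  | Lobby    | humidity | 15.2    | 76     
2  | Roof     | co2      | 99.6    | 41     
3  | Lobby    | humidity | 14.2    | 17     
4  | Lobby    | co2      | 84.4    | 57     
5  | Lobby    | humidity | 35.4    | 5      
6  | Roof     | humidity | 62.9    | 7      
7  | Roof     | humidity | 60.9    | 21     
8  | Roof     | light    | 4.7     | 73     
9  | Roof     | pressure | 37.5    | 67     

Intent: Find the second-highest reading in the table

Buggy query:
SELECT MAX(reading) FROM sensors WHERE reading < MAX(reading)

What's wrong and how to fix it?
Bug: The inner MAX is an aggregate inside WHERE, which is not allowed

Fix: Put the inner MAX in a scalar subquery

Corrected query:
SELECT MAX(reading) FROM sensors WHERE reading < (SELECT MAX(reading) FROM sensors)

Result:
MAX(reading)
------------
84.4        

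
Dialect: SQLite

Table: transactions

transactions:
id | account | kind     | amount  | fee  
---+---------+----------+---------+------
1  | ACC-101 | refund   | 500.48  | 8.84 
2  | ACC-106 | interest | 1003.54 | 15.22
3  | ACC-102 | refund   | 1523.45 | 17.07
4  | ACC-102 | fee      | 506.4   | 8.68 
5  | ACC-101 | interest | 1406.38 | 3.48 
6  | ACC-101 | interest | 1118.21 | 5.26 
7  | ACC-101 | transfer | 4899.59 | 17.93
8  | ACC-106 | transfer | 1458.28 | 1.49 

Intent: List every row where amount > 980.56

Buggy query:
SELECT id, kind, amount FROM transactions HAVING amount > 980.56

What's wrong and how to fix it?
Bug: HAVING filters the output of aggregation, but this query has no GROUP BY and no aggregate functions, so SQLite rejects it (HAVING clause on a non-aggregate query); the condition here is per row

Fix: Use WHERE for row-level filtering

Corrected query:
SELECT id, kind, amount FROM transactions WHERE amount > 980.56

Result:
id | kind     | amount 
---+----------+--------
2  | interest | 1003.54
3  | refund   | 1523.45
5  | interest | 1406.38
6  | interest | 1118.21
7  | transfer | 4899.59
8  | transfer | 1458.28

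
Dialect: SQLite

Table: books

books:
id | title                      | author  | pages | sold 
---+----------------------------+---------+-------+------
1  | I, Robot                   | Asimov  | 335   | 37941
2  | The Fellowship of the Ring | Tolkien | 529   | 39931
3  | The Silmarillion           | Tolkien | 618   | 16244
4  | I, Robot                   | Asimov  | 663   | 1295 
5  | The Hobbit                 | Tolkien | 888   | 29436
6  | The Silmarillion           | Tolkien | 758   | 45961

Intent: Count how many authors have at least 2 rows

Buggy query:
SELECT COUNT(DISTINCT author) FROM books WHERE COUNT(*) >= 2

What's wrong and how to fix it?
Bug: COUNT(*) cannot appear in WHERE; the per-group count doesn't exist yet

Fix: Use a subquery that GROUPs and filters with HAVING, then count its rows

Corrected query:
SELECT COUNT(*) FROM (SELECT author FROM books GROUP BY author HAVING COUNT(*) >= 2)

Result:
COUNT(*)
--------
2       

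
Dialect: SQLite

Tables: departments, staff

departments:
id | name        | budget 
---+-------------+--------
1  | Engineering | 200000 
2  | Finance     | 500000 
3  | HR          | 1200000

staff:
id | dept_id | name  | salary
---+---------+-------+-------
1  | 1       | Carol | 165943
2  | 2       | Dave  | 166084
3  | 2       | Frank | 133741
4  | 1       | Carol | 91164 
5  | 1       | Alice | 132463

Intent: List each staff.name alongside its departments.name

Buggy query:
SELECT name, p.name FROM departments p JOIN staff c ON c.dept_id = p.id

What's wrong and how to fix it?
Bug: 'name' exists in both joined tables, so the database can't tell which one is meant

Fix: Qualify the column with its table alias (c.name)

Corrected query:
SELECT c.name, p.name FROM departments p JOIN staff c ON c.dept_id = p.id

Result:
name  | name       
------+------------
Carol | Engineering
Dave  | Finance    
Frank | Finance    
Carol | Engineering
Alice | Engineering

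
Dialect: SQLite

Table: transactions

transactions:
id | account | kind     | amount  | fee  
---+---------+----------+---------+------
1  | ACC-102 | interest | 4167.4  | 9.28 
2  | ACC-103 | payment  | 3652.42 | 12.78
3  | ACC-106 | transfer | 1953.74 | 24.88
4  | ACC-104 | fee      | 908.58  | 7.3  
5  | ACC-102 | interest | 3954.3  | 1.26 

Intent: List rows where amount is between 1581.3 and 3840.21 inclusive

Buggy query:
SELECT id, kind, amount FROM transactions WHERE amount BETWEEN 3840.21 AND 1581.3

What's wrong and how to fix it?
Bug: BETWEEN expects the lower bound first; with 3840.21 AND 1581.3 the range is empty

Fix: Write BETWEEN 1581.3 AND 3840.21

Corrected query:
SELECT id, kind, amount FROM transactions WHERE amount BETWEEN 1581.3 AND 3840.21

Result:
id | kind     | amount 
---+----------+--------
2  | payment  | 3652.42
3  | transfer | 1953.74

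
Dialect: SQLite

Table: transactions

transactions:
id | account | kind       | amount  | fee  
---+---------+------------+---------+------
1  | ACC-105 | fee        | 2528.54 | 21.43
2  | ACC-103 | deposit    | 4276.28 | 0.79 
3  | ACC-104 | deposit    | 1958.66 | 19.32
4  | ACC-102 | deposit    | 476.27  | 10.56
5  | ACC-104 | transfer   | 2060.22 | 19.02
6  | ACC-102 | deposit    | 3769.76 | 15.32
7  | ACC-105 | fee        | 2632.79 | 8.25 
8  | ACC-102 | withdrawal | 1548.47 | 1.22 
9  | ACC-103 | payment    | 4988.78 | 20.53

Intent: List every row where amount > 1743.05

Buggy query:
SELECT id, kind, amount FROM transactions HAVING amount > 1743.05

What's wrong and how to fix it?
Bug: HAVING filters the output of aggregation, but this query has no GROUP BY and no aggregate functions, so SQLite rejects it (HAVING clause on a non-aggregate query); the condition here is per row

Fix: Use WHERE for row-level filtering

Corrected query:
SELECT id, kind, amount FROM transactions WHERE amount > 1743.05

Result:
id | kind     | amount 
---+----------+--------
1  | fee      | 2528.54
2  | deposit  | 4276.28
3  | deposit  | 1958.66
5  | transfer | 2060.22
6  | deposit  | 3769.76
7  | fee      | 2632.79
9  | payment  | 4988.78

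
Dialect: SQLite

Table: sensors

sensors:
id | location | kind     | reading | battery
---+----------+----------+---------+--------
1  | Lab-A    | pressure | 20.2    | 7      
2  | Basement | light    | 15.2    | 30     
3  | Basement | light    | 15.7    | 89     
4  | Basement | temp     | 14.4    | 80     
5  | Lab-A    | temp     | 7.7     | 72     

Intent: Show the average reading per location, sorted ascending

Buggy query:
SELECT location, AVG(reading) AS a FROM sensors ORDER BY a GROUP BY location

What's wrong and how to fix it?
Bug: GROUP BY must precede ORDER BY

Fix: Reorder: SELECT … FROM … GROUP BY … ORDER BY …

Corrected query:
SELECT location, AVG(reading) AS a FROM sensors GROUP BY location ORDER BY a

Result:
location | a    
---------+------
Lab-A    | 13.95
Basement | 15.1 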